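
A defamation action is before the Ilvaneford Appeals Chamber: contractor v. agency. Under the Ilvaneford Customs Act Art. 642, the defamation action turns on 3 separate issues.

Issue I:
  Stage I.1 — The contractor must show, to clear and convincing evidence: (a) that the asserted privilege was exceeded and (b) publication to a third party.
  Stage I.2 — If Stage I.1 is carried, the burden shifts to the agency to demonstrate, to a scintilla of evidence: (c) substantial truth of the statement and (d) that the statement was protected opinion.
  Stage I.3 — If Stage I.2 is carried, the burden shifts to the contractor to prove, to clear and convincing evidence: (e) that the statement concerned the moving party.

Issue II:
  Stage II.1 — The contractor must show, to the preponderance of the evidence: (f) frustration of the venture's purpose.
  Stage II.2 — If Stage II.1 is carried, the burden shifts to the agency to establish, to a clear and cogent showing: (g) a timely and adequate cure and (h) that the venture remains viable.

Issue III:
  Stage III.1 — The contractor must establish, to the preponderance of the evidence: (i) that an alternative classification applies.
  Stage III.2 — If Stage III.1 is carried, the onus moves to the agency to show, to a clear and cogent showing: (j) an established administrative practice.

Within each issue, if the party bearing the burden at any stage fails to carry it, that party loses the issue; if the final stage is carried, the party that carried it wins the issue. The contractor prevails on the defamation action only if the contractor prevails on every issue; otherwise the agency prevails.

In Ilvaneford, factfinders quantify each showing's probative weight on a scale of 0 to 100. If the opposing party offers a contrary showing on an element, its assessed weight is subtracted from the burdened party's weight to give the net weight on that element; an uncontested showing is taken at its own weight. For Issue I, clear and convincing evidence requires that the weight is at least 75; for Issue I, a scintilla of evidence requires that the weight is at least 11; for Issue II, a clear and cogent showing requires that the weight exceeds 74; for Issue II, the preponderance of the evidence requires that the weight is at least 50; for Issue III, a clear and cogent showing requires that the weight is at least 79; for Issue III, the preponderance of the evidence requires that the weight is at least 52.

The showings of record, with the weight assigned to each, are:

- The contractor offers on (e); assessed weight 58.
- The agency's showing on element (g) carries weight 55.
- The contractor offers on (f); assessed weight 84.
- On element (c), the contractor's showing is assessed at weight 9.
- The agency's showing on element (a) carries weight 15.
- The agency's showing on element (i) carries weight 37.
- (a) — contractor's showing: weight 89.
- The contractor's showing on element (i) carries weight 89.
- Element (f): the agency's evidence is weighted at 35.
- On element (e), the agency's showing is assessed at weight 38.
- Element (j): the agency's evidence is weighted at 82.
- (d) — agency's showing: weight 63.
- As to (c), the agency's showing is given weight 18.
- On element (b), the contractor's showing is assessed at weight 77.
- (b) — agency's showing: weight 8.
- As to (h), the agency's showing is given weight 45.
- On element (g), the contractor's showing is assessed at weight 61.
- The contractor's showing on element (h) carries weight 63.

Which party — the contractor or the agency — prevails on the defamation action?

— Issue I —
Stage I.1 — burden on contractor; standard: clear and convincing evidence (weight is at least 75).
    (a): 89 − 15 = 74 < 75 [not met]
    (b): 77 − 8 = 69 < 75 [not met]
  Stage I.1 not carried; the contractor fails its burden.
So the agency prevails on this issue.
— Issue II —
At Stage II.1 the contractor must meet the preponderance of the evidence (weight is at least 50): on (f) the weight is 84 less the opposing 35 gives net 49, < 50, so (f) does not meet the standard.
  Not every element is met, so the contractor fails to carry Stage II.1.
So the agency prevails on this issue.
— Issue III —
At Stage III.1 the contractor must meet the preponderance of the evidence (weight is at least 52): on (i) the weight is 89 less the opposing 37 gives net 52, ≥ 52, so (i) meets the standard.
  Stage III.1 is satisfied; the onus moves to the agency.
At Stage III.2 the agency must meet a clear and cogent showing (weight is at least 79): on (j) the weight is 82, which does reach 79, so (j) meets the standard.
  Stage III.2 carried; the final stage is satisfied.
With every stage satisfied, the agency prevails on this issue.
Per-issue: Issue I → agency; Issue II → agency; Issue III → agency. The contractor must prevail on every issue; overall, the agency prevails.

agency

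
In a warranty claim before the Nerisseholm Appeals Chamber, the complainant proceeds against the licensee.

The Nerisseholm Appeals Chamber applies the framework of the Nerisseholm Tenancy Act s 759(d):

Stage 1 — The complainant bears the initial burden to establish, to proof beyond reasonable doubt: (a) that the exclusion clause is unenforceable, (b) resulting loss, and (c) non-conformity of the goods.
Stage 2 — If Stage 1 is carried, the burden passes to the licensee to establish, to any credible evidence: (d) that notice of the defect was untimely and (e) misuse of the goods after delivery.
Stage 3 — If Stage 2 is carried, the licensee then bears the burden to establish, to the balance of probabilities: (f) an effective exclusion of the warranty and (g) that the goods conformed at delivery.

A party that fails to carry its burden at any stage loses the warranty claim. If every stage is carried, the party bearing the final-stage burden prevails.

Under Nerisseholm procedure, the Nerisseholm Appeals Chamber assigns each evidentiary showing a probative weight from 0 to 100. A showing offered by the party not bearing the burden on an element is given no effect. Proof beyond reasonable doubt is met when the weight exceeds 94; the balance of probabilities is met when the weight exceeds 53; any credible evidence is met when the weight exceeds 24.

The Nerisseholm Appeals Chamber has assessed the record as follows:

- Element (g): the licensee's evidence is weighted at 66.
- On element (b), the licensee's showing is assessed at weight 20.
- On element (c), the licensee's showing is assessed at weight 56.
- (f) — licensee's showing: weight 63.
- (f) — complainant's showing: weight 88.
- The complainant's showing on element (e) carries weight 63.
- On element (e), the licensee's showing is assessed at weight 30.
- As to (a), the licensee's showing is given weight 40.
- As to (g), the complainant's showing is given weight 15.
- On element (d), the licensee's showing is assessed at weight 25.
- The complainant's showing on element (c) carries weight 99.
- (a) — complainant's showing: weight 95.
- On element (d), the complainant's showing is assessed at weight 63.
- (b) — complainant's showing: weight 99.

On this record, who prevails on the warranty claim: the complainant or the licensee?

licensee

Stage 1 — burden on complainant; standard: proof beyond reasonable doubt (weight exceeds 94).
    (a): 95 (licensee's 40 disregarded) > 94 [met]
    (b): 99 (licensee's 20 disregarded) > 94 [met]
    (c): 99 (licensee's 56 disregarded) > 94 [met]
  All elements met. The burden passes to the licensee.
Stage 2 — burden on licensee; standard: any credible evidence (weight exceeds 24).
    (d): 25 (complainant's 63 disregarded) > 24 [met]
    (e): 30 (complainant's 63 disregarded) > 24 [met]
  Stage 2 carried; the burden remains with the licensee.
Stage 3 — burden on licensee; standard: the balance of probabilities (weight exceeds 53).
    (f): 63 (complainant's 88 disregarded) > 53 [met]
    (g): 66 (complainant's 15 disregarded) > 53 [met]
  Stage 3 carried; the final stage is satisfied.
Every stage carried; the licensee prevails.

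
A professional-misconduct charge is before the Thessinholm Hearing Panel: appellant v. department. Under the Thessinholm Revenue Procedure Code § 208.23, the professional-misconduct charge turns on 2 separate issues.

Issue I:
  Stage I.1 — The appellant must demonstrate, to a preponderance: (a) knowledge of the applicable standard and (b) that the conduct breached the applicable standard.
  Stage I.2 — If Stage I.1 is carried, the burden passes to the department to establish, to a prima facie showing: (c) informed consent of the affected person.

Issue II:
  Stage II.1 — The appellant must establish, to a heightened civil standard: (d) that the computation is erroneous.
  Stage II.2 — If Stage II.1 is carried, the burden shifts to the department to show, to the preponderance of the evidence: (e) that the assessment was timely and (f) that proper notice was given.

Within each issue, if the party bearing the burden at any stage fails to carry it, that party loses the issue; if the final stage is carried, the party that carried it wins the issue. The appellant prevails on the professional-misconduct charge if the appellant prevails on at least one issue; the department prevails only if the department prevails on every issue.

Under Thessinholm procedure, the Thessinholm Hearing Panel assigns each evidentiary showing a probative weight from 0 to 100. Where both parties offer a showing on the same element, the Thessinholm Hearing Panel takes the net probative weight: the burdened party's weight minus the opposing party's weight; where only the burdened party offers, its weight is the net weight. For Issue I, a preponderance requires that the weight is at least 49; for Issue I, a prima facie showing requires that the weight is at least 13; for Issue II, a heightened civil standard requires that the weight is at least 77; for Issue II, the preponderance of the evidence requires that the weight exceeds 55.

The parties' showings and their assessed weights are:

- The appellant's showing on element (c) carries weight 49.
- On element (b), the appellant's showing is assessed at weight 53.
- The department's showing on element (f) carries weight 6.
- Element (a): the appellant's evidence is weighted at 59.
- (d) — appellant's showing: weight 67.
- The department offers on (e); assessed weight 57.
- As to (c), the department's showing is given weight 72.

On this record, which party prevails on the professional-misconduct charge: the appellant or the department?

department

— Issue I —
Stage I.1 (appellant, a preponderance, weight is at least 49): (a) 59 ≥ 49 — meets; (b) 53 ≥ 49 — meets.
  All elements met. The burden passes to the department.
Stage I.2 (department, a prima facie showing, weight is at least 13): (c) net 72−49=23 ≥ 13 — meets.
  The department carries the last stage.
Every stage carried; the department prevails on this issue.
— Issue II —
At Stage II.1 the appellant must meet a heightened civil standard (weight is at least 77): on (d) the weight is 67, < 77, so (d) does not meet the standard.
  Stage II.1 not carried; the appellant fails its burden.
The analysis ends at Stage II.1; the department prevails on this issue.
Per-issue: Issue I → department; Issue II → department. The appellant must prevail on at least one issue; overall, the department prevails.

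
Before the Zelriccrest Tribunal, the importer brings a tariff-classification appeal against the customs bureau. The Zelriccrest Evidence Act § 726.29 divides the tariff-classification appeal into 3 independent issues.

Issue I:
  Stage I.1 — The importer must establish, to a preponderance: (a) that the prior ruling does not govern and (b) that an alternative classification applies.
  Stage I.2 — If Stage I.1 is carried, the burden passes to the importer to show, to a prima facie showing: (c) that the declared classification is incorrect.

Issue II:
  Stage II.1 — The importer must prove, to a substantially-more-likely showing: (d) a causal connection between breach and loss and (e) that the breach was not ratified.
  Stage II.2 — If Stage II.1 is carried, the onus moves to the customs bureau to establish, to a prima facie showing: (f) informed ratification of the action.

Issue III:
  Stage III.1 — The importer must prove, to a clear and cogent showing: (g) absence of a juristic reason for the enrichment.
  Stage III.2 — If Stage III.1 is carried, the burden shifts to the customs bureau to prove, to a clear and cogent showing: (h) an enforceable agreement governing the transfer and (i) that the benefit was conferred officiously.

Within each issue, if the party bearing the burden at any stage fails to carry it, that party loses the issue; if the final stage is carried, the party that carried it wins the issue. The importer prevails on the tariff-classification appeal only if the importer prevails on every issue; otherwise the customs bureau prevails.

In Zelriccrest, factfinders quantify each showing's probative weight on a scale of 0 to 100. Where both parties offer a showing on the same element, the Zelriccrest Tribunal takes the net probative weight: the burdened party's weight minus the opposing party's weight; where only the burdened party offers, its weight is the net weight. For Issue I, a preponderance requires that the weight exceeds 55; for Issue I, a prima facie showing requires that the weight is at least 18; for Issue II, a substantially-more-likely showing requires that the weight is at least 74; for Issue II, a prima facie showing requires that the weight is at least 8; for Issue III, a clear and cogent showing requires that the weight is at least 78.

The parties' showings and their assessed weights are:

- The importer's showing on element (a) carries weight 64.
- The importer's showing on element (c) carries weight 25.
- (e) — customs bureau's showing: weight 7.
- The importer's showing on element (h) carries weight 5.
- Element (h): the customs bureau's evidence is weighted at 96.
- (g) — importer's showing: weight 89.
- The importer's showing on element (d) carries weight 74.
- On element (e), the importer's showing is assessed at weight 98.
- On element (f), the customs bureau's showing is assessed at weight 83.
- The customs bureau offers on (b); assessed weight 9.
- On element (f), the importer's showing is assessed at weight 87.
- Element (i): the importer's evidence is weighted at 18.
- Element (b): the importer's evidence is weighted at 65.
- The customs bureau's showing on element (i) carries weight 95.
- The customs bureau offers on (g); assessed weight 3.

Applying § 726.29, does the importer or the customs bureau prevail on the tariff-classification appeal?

importer

— Issue I —
Stage I.1 — burden on importer; standard: a preponderance (weight exceeds 55).
    (a): 64 > 55 [met]
    (b): 65 − 9 = 56 > 55 [met]
  Stage I.1 carried; the burden remains with the importer.
Stage I.2 — burden on importer; standard: a prima facie showing (weight is at least 18).
    (c): 25 ≥ 18 [met]
  All elements met at the final stage.
Every stage carried; the importer prevails on this issue.
— Issue II —
At Stage II.1 the importer must meet a substantially-more-likely showing (weight is at least 74): on (d) the weight is 74, which does reach 74, so (d) meets the standard; on (e) the weight is 98 less the opposing 7 gives net 91, which does reach 74, so (e) meets the standard.
  Stage II.1 is satisfied; the onus moves to the customs bureau.
At Stage II.2 the customs bureau must meet a prima facie showing (weight is at least 8): on (f) the weight is 83 less the opposing 87 gives net -4, which does not reach 8, so (f) does not meet the standard.
  Stage II.2 not carried; the customs bureau fails its burden.
So the importer prevails on this issue.
— Issue III —
Stage III.1 — burden on importer; standard: a clear and cogent showing (weight is at least 78).
    (g): 89 − 3 = 86 ≥ 78 [met]
  The importer carries Stage III.1; the customs bureau now bears the burden.
Stage III.2 — burden on customs bureau; standard: a clear and cogent showing (weight is at least 78).
    (h): 96 − 5 = 91 ≥ 78 [met]
    (i): 95 − 18 = 77 < 78 [not met]
  Stage III.2 not carried; the customs bureau fails its burden.
The analysis ends at Stage III.2; the importer prevails on this issue.
Per-issue: Issue I → importer; Issue II → importer; Issue III → importer. The importer must prevail on every issue; overall, the importer prevails.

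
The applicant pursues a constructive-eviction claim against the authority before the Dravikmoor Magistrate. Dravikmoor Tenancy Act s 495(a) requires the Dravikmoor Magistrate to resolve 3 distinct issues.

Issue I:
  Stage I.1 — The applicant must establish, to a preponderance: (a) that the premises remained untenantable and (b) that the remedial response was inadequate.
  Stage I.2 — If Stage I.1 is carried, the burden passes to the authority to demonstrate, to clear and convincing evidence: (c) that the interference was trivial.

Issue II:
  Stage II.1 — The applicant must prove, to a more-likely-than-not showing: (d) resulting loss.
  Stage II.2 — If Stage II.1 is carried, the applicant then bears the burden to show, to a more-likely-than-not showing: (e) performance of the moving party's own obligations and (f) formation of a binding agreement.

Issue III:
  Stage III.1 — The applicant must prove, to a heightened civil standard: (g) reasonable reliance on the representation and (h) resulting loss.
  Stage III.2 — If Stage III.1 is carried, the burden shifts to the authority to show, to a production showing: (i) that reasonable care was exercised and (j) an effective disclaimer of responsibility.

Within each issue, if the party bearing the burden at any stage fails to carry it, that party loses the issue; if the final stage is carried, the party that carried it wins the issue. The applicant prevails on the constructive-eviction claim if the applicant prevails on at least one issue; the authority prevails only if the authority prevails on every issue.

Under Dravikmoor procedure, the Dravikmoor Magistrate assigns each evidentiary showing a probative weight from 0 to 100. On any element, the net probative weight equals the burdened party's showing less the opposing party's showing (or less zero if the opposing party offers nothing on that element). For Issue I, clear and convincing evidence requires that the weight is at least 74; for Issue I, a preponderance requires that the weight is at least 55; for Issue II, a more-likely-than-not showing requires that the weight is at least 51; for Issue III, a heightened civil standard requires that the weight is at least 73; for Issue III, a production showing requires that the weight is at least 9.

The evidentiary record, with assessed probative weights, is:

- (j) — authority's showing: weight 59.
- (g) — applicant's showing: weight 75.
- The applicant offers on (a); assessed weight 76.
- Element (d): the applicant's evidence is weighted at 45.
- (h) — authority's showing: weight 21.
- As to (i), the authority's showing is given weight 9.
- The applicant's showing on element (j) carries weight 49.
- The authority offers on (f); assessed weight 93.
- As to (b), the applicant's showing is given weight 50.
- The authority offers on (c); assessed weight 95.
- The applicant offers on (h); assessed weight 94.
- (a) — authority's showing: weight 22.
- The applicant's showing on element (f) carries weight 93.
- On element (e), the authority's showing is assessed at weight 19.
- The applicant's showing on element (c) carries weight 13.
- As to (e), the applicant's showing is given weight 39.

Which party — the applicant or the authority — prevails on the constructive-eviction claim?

— Issue I —
Stage I.1 (applicant, a preponderance, weight is at least 55): (a) net 76−22=54 < 55 — fails; (b) 50 < 55 — fails.
  Stage I.1 not carried; the applicant fails its burden.
So the authority prevails on this issue.
— Issue II —
At Stage II.1 the applicant must meet a more-likely-than-not showing (weight is at least 51): on (d) the weight is 45, which does not reach 51, so (d) does not meet the standard.
  Stage II.1 not carried; the applicant fails its burden.
So the authority prevails on this issue.
— Issue III —
Stage III.1 (applicant, a heightened civil standard, weight is at least 73): (g) 75 ≥ 73 — meets; (h) net 94−21=73 ≥ 73 — meets.
  Stage III.1 is satisfied; the onus moves to the authority.
Stage III.2 (authority, a production showing, weight is at least 9): (i) 9 ≥ 9 — meets; (j) net 59−49=10 ≥ 9 — meets.
  All elements met at the final stage.
With every stage satisfied, the authority prevails on this issue.
Per-issue: Issue I → authority; Issue II → authority; Issue III → authority. The applicant must prevail on at least one issue; overall, the authority prevails.

authority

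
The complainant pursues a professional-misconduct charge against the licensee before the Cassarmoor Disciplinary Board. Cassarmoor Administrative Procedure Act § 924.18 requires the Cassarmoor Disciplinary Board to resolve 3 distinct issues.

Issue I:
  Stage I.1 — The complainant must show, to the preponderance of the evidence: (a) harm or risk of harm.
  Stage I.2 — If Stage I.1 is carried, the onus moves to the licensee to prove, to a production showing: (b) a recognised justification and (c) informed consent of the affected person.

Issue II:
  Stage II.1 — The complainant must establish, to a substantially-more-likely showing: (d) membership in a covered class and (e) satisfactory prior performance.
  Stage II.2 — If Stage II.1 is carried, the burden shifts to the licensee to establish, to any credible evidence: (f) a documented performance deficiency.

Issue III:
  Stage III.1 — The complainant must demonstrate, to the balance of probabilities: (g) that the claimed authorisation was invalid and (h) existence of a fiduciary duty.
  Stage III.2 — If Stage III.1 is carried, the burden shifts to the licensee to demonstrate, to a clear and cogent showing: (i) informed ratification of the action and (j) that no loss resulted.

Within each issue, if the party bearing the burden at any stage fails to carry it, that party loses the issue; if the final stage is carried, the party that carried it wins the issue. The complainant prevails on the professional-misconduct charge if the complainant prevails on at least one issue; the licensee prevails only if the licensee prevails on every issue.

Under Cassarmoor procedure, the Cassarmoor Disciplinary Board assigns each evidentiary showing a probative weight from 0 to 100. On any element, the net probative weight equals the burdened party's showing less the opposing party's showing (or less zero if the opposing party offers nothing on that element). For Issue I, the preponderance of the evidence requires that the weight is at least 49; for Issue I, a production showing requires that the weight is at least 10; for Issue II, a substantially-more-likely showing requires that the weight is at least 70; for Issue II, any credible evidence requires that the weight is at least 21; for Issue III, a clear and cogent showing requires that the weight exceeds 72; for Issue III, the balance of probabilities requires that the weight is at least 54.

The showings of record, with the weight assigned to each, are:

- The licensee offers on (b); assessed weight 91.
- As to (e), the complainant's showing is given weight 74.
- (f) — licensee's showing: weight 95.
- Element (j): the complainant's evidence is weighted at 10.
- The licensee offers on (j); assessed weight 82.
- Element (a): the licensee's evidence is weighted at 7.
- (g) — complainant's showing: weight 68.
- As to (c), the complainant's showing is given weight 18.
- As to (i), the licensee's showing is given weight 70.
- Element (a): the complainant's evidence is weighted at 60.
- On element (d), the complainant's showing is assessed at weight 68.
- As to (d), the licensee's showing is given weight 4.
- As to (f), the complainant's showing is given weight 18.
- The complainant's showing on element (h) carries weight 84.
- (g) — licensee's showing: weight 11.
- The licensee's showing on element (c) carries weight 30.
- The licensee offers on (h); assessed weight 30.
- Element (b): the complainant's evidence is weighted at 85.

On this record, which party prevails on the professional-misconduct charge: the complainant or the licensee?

— Issue I —
At Stage I.1 the complainant must meet the preponderance of the evidence (weight is at least 49): on (a) the weight is 60 less the opposing 7 gives net 53, ≥ 49, so (a) meets the standard.
  Stage I.1 is satisfied; the onus moves to the licensee.
At Stage I.2 the licensee must meet a production showing (weight is at least 10): on (b) the weight is 91 less the opposing 85 gives net 6, < 10, so (b) does not meet the standard; on (c) the weight is 30 less the opposing 18 gives net 12, which does reach 10, so (c) meets the standard.
  Stage I.2 not carried; the licensee fails its burden.
So the complainant prevails on this issue.
— Issue II —
At Stage II.1 the complainant must meet a substantially-more-likely showing (weight is at least 70): on (d) the weight is 68 less the opposing 4 gives net 64, which does not reach 70, so (d) does not meet the standard; on (e) the weight is 74, which does reach 70, so (e) meets the standard.
  Not every element is met, so the complainant fails to carry Stage II.1.
The analysis ends at Stage II.1; the licensee prevails on this issue.
— Issue III —
Stage III.1 — burden on complainant; standard: the balance of probabilities (weight is at least 54).
    (g): 68 − 11 = 57 ≥ 54 [met]
    (h): 84 − 30 = 54 ≥ 54 [met]
  The complainant carries Stage III.1; the licensee now bears the burden.
Stage III.2 — burden on licensee; standard: a clear and cogent showing (weight exceeds 72).
    (i): 70 ≤ 72 [not met]
    (j): 82 − 10 = 72 ≤ 72 [not met]
  Not every element is met, so the licensee fails to carry Stage III.2.
The complainant prevails on this issue.
Per-issue: Issue I → complainant; Issue II → licensee; Issue III → complainant. The complainant must prevail on at least one issue; overall, the complainant prevails.

complainant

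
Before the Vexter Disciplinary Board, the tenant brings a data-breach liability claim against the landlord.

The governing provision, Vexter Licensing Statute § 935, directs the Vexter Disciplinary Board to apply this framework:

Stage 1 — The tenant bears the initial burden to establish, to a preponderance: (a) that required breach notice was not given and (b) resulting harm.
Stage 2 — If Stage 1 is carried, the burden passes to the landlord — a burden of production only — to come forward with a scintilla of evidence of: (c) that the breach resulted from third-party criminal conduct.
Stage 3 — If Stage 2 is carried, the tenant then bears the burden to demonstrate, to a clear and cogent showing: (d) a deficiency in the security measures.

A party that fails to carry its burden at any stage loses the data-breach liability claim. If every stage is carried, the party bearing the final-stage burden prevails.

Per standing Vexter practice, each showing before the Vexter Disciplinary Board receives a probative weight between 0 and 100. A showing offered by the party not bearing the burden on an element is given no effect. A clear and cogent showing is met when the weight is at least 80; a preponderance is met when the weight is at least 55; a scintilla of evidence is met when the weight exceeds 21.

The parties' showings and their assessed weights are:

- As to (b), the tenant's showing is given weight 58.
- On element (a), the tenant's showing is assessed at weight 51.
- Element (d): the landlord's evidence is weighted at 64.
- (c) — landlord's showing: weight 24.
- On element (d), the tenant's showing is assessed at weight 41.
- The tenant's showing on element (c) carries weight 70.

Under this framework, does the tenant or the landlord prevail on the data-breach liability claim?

At Stage 1 the tenant must meet a preponderance (weight is at least 55): on (a) the weight is 51, < 55, so (a) does not meet the standard; on (b) the weight is 58, ≥ 55, so (b) meets the standard.
  Stage 1 not carried; the tenant fails its burden.
The analysis ends at Stage 1; the landlord prevails.

landlord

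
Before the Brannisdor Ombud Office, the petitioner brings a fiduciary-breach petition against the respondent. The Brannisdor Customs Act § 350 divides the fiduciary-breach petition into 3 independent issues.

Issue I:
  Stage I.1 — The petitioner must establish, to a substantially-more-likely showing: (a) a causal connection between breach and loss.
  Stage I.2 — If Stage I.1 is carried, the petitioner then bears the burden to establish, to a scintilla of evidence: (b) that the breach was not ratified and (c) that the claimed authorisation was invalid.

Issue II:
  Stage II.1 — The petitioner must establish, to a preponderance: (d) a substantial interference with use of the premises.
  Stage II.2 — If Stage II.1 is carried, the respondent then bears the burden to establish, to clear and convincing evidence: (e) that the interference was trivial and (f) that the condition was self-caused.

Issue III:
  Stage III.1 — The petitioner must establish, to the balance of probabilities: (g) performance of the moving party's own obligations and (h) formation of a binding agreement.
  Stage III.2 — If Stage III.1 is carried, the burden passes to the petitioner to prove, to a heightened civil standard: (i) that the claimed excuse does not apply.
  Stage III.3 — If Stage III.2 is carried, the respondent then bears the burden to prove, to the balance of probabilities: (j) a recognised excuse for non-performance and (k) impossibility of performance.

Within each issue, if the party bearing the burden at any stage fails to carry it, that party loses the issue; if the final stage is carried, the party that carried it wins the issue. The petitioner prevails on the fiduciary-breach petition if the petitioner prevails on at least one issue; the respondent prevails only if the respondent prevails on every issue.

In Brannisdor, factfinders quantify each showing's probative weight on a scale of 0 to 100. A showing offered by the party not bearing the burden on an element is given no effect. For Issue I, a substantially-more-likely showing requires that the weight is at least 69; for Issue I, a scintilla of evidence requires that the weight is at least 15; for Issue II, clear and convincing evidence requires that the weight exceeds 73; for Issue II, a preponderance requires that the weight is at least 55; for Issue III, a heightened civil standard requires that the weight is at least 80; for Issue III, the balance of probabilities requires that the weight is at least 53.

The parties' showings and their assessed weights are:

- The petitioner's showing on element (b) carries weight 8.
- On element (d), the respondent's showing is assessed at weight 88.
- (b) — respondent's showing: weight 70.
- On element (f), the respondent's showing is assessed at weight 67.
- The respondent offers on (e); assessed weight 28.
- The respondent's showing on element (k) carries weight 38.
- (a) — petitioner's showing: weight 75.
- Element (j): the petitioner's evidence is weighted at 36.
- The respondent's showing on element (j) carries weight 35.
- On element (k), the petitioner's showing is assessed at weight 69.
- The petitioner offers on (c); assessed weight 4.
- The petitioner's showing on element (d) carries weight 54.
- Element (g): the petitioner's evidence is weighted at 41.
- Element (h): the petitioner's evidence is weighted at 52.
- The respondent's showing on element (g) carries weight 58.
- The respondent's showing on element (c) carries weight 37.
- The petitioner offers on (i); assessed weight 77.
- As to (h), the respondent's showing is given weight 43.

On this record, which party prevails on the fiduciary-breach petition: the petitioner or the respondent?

respondent

— Issue I —
Stage I.1 (petitioner, a substantially-more-likely showing, weight is at least 69): (a) 75 ≥ 69 — meets.
  Stage I.1 carried; the burden remains with the petitioner.
Stage I.2 (petitioner, a scintilla of evidence, weight is at least 15): (b) 8 (respondent's 70 disregarded) < 15 — fails; (c) 4 (respondent's 37 disregarded) < 15 — fails.
  Not every element is met, so the petitioner fails to carry Stage I.2.
The respondent prevails on this issue.
— Issue II —
At Stage II.1 the petitioner must meet a preponderance (weight is at least 55): on (d) the weight is 54 (the respondent's 88 is given no effect), < 55, so (d) does not meet the standard.
  The petitioner does not carry Stage II.1.
The analysis ends at Stage II.1; the respondent prevails on this issue.
— Issue III —
Stage III.1 — burden on petitioner; standard: the balance of probabilities (weight is at least 53).
    (g): 41 (respondent's 58 disregarded) < 53 [not met]
    (h): 52 (respondent's 43 disregarded) < 53 [not met]
  Stage III.1 not carried; the petitioner fails its burden.
The analysis ends at Stage III.1; the respondent prevails on this issue.
Per-issue: Issue I → respondent; Issue II → respondent; Issue III → respondent. The petitioner must prevail on at least one issue; overall, the respondent prevails.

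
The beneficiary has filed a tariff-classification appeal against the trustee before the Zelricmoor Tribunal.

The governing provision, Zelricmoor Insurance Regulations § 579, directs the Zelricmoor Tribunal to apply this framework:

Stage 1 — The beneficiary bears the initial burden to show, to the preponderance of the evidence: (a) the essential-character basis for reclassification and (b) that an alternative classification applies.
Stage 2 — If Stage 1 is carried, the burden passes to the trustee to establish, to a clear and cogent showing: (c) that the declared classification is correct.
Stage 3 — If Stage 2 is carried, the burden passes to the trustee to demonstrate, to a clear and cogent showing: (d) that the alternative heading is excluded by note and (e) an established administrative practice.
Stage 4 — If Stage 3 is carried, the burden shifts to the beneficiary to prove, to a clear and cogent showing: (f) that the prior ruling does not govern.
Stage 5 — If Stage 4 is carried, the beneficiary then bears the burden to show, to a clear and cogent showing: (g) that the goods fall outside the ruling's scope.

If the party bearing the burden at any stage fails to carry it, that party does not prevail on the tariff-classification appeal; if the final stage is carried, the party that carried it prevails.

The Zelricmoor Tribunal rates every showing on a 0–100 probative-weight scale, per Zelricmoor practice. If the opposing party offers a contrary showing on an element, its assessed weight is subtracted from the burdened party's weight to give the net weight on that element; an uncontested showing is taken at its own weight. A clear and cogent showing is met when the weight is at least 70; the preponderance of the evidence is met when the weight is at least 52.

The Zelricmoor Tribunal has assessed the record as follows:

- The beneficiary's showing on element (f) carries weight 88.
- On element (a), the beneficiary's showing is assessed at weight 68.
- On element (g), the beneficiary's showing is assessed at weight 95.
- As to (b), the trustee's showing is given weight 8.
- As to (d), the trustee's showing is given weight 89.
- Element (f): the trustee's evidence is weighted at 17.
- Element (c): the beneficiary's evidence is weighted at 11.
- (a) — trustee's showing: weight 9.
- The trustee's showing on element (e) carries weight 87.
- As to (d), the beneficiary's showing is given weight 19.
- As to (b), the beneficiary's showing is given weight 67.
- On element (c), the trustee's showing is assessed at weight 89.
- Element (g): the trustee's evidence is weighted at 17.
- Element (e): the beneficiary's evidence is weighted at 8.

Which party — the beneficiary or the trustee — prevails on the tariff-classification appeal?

beneficiary

Stage 1 (beneficiary, the preponderance of the evidence, weight is at least 52): (a) net 68−9=59 ≥ 52 — meets; (b) net 67−8=59 ≥ 52 — meets.
  All elements met. The burden passes to the trustee.
Stage 2 (trustee, a clear and cogent showing, weight is at least 70): (c) net 89−11=78 ≥ 70 — meets.
  All elements met. The trustee retains the burden for Stage 3.
Stage 3 (trustee, a clear and cogent showing, weight is at least 70): (d) net 89−19=70 ≥ 70 — meets; (e) net 87−8=79 ≥ 70 — meets.
  Stage 3 carried; the burden shifts to the beneficiary.
Stage 4 (beneficiary, a clear and cogent showing, weight is at least 70): (f) net 88−17=71 ≥ 70 — meets.
  Stage 4 carried; the burden remains with the beneficiary.
Stage 5 (beneficiary, a clear and cogent showing, weight is at least 70): (g) net 95−17=78 ≥ 70 — meets.
  Stage 5 carried; the final stage is satisfied.
With every stage satisfied, the beneficiary prevails.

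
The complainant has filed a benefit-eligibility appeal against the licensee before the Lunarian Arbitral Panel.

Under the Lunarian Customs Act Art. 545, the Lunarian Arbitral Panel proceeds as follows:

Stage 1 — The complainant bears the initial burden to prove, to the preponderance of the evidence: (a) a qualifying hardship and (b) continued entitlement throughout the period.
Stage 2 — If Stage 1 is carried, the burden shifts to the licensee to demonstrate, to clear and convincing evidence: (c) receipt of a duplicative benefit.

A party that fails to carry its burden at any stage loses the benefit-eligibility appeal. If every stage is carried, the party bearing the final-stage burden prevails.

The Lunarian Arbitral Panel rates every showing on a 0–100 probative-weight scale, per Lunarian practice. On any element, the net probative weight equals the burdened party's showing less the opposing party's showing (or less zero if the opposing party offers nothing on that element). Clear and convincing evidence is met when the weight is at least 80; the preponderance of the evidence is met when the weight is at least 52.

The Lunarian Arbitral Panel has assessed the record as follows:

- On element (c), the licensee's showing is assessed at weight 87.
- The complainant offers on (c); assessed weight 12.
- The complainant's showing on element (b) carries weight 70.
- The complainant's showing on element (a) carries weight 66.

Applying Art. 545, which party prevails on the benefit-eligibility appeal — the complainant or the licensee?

complainant

Stage 1 (complainant, the preponderance of the evidence, weight is at least 52): (a) 66 ≥ 52 — meets; (b) 70 ≥ 52 — meets.
  All elements met. The burden passes to the licensee.
Stage 2 (licensee, clear and convincing evidence, weight is at least 80): (c) net 87−12=75 < 80 — fails.
  The licensee does not carry Stage 2.
The analysis ends at Stage 2; the complainant prevails.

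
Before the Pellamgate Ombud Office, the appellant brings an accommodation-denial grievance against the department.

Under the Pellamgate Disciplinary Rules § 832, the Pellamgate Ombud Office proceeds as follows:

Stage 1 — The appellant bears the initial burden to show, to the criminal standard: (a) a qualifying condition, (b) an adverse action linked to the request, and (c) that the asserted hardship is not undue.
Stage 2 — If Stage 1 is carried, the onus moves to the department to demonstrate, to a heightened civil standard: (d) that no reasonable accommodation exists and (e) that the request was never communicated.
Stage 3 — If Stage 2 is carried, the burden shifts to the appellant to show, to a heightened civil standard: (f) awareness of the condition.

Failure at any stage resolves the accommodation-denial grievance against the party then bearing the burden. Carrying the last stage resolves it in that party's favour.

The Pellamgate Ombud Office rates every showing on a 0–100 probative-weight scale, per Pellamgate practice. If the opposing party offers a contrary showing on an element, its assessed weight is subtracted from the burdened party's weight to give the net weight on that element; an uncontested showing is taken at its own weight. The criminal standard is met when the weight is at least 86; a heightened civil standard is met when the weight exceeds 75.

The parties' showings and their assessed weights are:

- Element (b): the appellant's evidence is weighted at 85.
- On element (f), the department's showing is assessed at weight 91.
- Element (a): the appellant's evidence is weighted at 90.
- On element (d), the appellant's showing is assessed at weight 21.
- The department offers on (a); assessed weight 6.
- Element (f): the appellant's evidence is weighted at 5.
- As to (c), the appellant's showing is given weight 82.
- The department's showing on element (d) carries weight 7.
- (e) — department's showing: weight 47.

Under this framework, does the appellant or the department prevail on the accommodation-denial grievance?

department

Stage 1 — burden on appellant; standard: the criminal standard (weight is at least 86).
    (a): 90 − 6 = 84 < 86 [not met]
    (b): 85 < 86 [not met]
    (c): 82 < 86 [not met]
  Stage 1 not carried; the appellant fails its burden.
So the department prevails.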